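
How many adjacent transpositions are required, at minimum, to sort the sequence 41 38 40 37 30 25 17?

There are 20 swaps.

The minimum number of adjacent swaps to sort an array equals its inversion count, since every such swap removes exactly one inversion.
Count inversions — for each element, later elements that are smaller:
41: 38, 40, 37, 30, 25, 17 → 6
38: 37, 30, 25, 17 → 4
40: 37, 30, 25, 17 → 4
37: 30, 25, 17 → 3
30: 25, 17 → 2
25: 17 → 1
17: none → 0
Total inversions: 6 + 4 + 4 + 3 + 2 + 1 + 0 = 20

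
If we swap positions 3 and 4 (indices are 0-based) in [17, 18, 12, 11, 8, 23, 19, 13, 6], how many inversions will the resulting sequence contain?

21

Positions 3 and 4 hold 11 and 8; after swapping, the array is [17, 18, 12, 8, 11, 23, 19, 13, 6].
Sweep left to right; for each value list the smaller values that follow it:
17 → 12, 8, 11, 13, 6 → 5
18 → 12, 8, 11, 13, 6 → 5
12 → 8, 11, 6 → 3
8 → 6 → 1
11 → 6 → 1
23 → 19, 13, 6 → 3
19 → 13, 6 → 2
13 → 6 → 1
6 → none → 0
Sum: 5 + 5 + 3 + 1 + 1 + 3 + 2 + 1 + 0 = 21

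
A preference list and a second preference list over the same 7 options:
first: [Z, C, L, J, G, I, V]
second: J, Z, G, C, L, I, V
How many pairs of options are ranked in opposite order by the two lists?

Assign each item its position (1..7) in the first ordering, then rewrite the second ordering as that position sequence:
positions: Z→1, C→2, L→3, J→4, G→5, I→6, V→7
second ordering as positions: [4, 1, 5, 2, 3, 6, 7]
Discordant pairs = inversions in this position sequence.
4: 1, 2, 3 → 3
1: 0
5: 2, 3 → 2
2: 0
3: 0
6: 0
7: 0
Total: 3 + 0 + 2 + 0 + 0 + 0 + 0 = 5

Pairs: 5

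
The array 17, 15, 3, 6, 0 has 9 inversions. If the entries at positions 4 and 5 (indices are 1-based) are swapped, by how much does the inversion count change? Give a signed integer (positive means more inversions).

-1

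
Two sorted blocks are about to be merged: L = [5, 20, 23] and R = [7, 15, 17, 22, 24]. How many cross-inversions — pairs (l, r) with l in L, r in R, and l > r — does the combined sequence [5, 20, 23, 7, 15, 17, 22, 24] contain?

Take each right-half value and tally the left-half values above it:
r = 7: 20, 23 → 2
r = 15: 20, 23 → 2
r = 17: 20, 23 → 2
r = 22: 23 → 1
r = 24: none → 0
Cross-inversions: 2 + 2 + 2 + 1 + 0 = 7

7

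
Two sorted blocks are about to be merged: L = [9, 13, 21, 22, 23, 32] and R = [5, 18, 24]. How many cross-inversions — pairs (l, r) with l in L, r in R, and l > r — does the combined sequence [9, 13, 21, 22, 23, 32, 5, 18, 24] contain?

Take each right-half value and tally the left-half values above it:
r = 5: 9, 13, 21, 22, 23, 32 → 6
r = 18: 21, 22, 23, 32 → 4
r = 24: 32 → 1
Cross-inversions: 6 + 4 + 1 = 11

11 split inversions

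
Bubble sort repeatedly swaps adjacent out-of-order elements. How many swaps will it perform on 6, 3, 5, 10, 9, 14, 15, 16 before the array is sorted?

Each adjacent swap fixes exactly one inversion, so the minimum swap count equals the number of inversions.
Count inversions — for each element, later elements that are smaller:
6: 3, 5 → 2
3: none → 0
5: none → 0
10: 9 → 1
9: none → 0
14: none → 0
15: none → 0
16: none → 0
Total inversions: 2 + 0 + 0 + 1 + 0 + 0 + 0 + 0 = 3

3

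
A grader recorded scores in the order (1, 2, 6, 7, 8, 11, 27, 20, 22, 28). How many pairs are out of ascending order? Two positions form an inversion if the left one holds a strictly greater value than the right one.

2 out-of-order pairs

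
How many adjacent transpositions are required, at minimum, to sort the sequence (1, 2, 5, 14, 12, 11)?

3 swaps

Each adjacent swap fixes exactly one inversion, so the minimum swap count equals the number of inversions.
Count inversions — for each element, later elements that are smaller:
1: none → 0
2: none → 0
5: none → 0
14: 12, 11 → 2
12: 11 → 1
11: none → 0
Total inversions: 0 + 0 + 0 + 2 + 1 + 0 = 3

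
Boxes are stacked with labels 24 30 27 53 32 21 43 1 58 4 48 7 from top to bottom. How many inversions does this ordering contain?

For each element, count later entries that are smaller:
24 → 21, 1, 4, 7 → 4
30 → 27, 21, 1, 4, 7 → 5
27 → 21, 1, 4, 7 → 4
53 → 32, 21, 43, 1, 4, 48, 7 → 7
32 → 21, 1, 4, 7 → 4
21 → 1, 4, 7 → 3
43 → 1, 4, 7 → 3
1 → none → 0
58 → 4, 48, 7 → 3
4 → none → 0
48 → 7 → 1
7 → none → 0
Sum: 4 + 5 + 4 + 7 + 4 + 3 + 3 + 0 + 3 + 0 + 1 + 0 = 34

34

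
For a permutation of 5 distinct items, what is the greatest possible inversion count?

10

The maximum occurs when the array is in strictly decreasing order: every one of the C(5, 2) pairs is inverted.
C(5, 2) = 5·4/2 = 10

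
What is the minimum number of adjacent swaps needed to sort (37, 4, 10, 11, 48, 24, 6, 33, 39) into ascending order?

The minimum number of adjacent swaps to sort an array equals its inversion count, since every such swap removes exactly one inversion.
Count inversions — for each element, later elements that are smaller:
37: 4, 10, 11, 24, 6, 33 → 6
4: none → 0
10: 6 → 1
11: 6 → 1
48: 24, 6, 33, 39 → 4
24: 6 → 1
6: none → 0
33: none → 0
39: none → 0
Total inversions: 6 + 0 + 1 + 1 + 4 + 1 + 0 + 0 + 0 = 13

13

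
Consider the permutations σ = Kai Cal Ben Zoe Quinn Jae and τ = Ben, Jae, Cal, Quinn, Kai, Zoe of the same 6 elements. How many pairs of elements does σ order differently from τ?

9 discordant pairs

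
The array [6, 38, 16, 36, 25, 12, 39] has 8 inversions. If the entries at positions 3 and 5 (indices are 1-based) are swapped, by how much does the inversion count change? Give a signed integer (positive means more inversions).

Positions 3 and 5 hold 16 and 25; after swapping, the array is [6, 38, 25, 36, 16, 12, 39].
Sweep left to right; for each value list the smaller values that follow it:
6: 0
38: 4
25: 2
36: 2
16: 1
12: 0
39: 0
Sum: 0 + 4 + 2 + 2 + 1 + 0 + 0 = 9
Change: 9 − 8 = +1

+1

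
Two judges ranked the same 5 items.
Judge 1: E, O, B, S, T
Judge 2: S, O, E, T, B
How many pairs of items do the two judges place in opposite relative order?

5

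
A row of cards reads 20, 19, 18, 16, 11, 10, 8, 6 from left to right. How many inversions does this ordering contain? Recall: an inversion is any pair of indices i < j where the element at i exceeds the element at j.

Element-by-element contributions:
20 → 19, 18, 16, 11, 10, 8, 6 → 7
19 → 18, 16, 11, 10, 8, 6 → 6
18 → 16, 11, 10, 8, 6 → 5
16 → 11, 10, 8, 6 → 4
11 → 10, 8, 6 → 3
10 → 8, 6 → 2
8 → 6 → 1
6 → none → 0
Sum: 7 + 6 + 5 + 4 + 3 + 2 + 1 + 0 = 28

28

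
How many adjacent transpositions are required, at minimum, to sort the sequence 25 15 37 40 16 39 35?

Adjacent swaps: 8

Each adjacent swap fixes exactly one inversion, so the minimum swap count equals the number of inversions.
Count inversions — for each element, later elements that are smaller:
25: 15, 16 → 2
15: none → 0
37: 16, 35 → 2
40: 16, 39, 35 → 3
16: none → 0
39: 35 → 1
35: none → 0
Total inversions: 2 + 0 + 2 + 3 + 0 + 1 + 0 = 8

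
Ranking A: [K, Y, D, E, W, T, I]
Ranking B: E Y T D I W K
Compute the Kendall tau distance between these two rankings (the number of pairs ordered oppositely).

There are 11 discordant pairs.

Assign each item its position (1..7) in the first ordering, then rewrite the second ordering as that position sequence:
positions: K→1, Y→2, D→3, E→4, W→5, T→6, I→7
second ordering as positions: [4, 2, 6, 3, 7, 5, 1]
Discordant pairs = inversions in this position sequence.
4: 2, 3, 1 → 3
2: 1 → 1
6: 3, 5, 1 → 3
3: 1 → 1
7: 5, 1 → 2
5: 1 → 1
1: 0
Total: 3 + 1 + 3 + 1 + 2 + 1 + 0 = 11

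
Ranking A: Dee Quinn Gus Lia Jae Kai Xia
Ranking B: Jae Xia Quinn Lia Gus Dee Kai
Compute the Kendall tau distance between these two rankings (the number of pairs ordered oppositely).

Assign each item its position (1..7) in the first ordering, then rewrite the second ordering as that position sequence:
positions: Dee→1, Quinn→2, Gus→3, Lia→4, Jae→5, Kai→6, Xia→7
second ordering as positions: [5, 7, 2, 4, 3, 1, 6]
Discordant pairs = inversions in this position sequence.
5: 2, 4, 3, 1 → 4
7: 2, 4, 3, 1, 6 → 5
2: 1 → 1
4: 3, 1 → 2
3: 1 → 1
1: 0
6: 0
Total: 4 + 5 + 1 + 2 + 1 + 0 + 0 = 13

13 discordant pairs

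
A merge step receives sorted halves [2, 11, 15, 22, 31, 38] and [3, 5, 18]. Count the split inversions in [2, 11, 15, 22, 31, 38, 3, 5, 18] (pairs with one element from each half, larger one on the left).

13

For each element r of the right run, count left-run elements greater than r:
r = 3: 11, 15, 22, 31, 38 → 5
r = 5: 11, 15, 22, 31, 38 → 5
r = 18: 22, 31, 38 → 3
Cross-inversions: 5 + 5 + 3 = 13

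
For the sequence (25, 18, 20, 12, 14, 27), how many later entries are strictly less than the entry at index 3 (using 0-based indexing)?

The element at index 3 is 12.
Elements after it: 14, 27
None of them are smaller than 12.

0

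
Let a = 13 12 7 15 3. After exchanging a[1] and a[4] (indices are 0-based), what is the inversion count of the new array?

4 inversions

Positions 1 and 4 hold 12 and 3; after swapping, the array is [13, 3, 7, 15, 12].
Sweep left to right; for each value list the smaller values that follow it:
13: 3
3: 0
7: 0
15: 1
12: 0
Sum: 3 + 0 + 0 + 1 + 0 = 4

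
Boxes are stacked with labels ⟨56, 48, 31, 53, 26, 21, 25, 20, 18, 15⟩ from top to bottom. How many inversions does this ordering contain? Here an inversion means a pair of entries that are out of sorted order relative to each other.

Element-by-element contributions:
56 → 48, 31, 53, 26, 21, 25, 20, 18, 15 → 9
48 → 31, 26, 21, 25, 20, 18, 15 → 7
31 → 26, 21, 25, 20, 18, 15 → 6
53 → 26, 21, 25, 20, 18, 15 → 6
26 → 21, 25, 20, 18, 15 → 5
21 → 20, 18, 15 → 3
25 → 20, 18, 15 → 3
20 → 18, 15 → 2
18 → 15 → 1
15 → none → 0
Sum: 9 + 7 + 6 + 6 + 5 + 3 + 3 + 2 + 1 + 0 = 42

Inversions: 42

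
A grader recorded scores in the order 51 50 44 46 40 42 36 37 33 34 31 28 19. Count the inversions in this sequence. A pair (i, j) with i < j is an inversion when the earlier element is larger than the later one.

Sweep left to right; for each value list the smaller values that follow it:
51 → 50, 44, 46, 40, 42, 36, 37, 33, 34, 31, 28, 19 → 12
50 → 44, 46, 40, 42, 36, 37, 33, 34, 31, 28, 19 → 11
44 → 40, 42, 36, 37, 33, 34, 31, 28, 19 → 9
46 → 40, 42, 36, 37, 33, 34, 31, 28, 19 → 9
40 → 36, 37, 33, 34, 31, 28, 19 → 7
42 → 36, 37, 33, 34, 31, 28, 19 → 7
36 → 33, 34, 31, 28, 19 → 5
37 → 33, 34, 31, 28, 19 → 5
33 → 31, 28, 19 → 3
34 → 31, 28, 19 → 3
31 → 28, 19 → 2
28 → 19 → 1
19 → none → 0
Sum: 12 + 11 + 9 + 9 + 7 + 7 + 5 + 5 + 3 + 3 + 2 + 1 + 0 = 74

74 inversions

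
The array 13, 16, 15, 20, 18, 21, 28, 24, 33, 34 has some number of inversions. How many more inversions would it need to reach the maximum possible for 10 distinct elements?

Maximum inversions for 10 distinct elements is C(10, 2) = 10·9/2 = 45.
Current inversions — for each element, count later smaller elements:
13: 0
16: 1
15: 0
20: 1
18: 0
21: 0
28: 1
24: 0
33: 0
34: 0
Current total: 0 + 1 + 0 + 1 + 0 + 0 + 1 + 0 + 0 + 0 = 3
Shortfall: 45 − 3 = 42

42 inversions short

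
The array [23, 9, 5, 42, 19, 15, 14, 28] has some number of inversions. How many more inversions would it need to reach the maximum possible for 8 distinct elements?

Maximum inversions for 8 distinct elements is C(8, 2) = 8·7/2 = 28.
Current inversions — for each element, count later smaller elements:
23: 5
9: 1
5: 0
42: 4
19: 2
15: 1
14: 0
28: 0
Current total: 5 + 1 + 0 + 4 + 2 + 1 + 0 + 0 = 13
Shortfall: 28 − 13 = 15

15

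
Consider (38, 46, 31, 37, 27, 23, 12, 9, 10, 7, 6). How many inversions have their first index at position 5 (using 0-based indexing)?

5

The element at index 5 is 23.
Elements after it: 12, 9, 10, 7, 6
Those smaller than 23: 12, 9, 10, 7, 6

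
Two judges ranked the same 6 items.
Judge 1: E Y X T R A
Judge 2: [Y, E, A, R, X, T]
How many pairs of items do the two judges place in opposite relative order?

Assign each item its position (1..6) in the first ordering, then rewrite the second ordering as that position sequence:
positions: E→1, Y→2, X→3, T→4, R→5, A→6
second ordering as positions: [2, 1, 6, 5, 3, 4]
Discordant pairs = inversions in this position sequence.
2: 1 → 1
1: 0
6: 5, 3, 4 → 3
5: 3, 4 → 2
3: 0
4: 0
Total: 1 + 0 + 3 + 2 + 0 + 0 = 6

6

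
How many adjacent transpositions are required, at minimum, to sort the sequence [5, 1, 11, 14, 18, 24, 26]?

1

Each adjacent swap fixes exactly one inversion, so the minimum swap count equals the number of inversions.
Count inversions — for each element, later elements that are smaller:
5: 1 → 1
1: none → 0
11: none → 0
14: none → 0
18: none → 0
24: none → 0
26: none → 0
Total inversions: 1 + 0 + 0 + 0 + 0 + 0 + 0 = 1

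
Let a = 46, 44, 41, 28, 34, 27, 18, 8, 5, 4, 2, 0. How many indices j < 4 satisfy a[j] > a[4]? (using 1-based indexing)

The element at index 4 is 28.
Elements before it: 46, 44, 41
Those larger than 28: 46, 44, 41

3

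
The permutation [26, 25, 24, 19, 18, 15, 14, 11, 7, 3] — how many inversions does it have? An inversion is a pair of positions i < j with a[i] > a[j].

Element-by-element contributions:
26: 9
25: 8
24: 7
19: 6
18: 5
15: 4
14: 3
11: 2
7: 1
3: 0
Sum: 9 + 8 + 7 + 6 + 5 + 4 + 3 + 2 + 1 + 0 = 45

45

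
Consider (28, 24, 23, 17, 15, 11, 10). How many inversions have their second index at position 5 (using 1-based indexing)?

4 such elements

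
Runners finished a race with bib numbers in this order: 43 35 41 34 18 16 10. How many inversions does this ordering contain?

20

Sweep left to right; for each value list the smaller values that follow it:
43 → 35, 41, 34, 18, 16, 10 → 6
35 → 34, 18, 16, 10 → 4
41 → 34, 18, 16, 10 → 4
34 → 18, 16, 10 → 3
18 → 16, 10 → 2
16 → 10 → 1
10 → none → 0
Sum: 6 + 4 + 4 + 3 + 2 + 1 + 0 = 20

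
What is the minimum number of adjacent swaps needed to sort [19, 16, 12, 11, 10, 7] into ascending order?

Minimum adjacent swaps = number of inversions (each swap of adjacent out-of-order elements removes one inversion and no swap can remove more).
Count inversions — for each element, later elements that are smaller:
19: 16, 12, 11, 10, 7 → 5
16: 12, 11, 10, 7 → 4
12: 11, 10, 7 → 3
11: 10, 7 → 2
10: 7 → 1
7: none → 0
Total inversions: 5 + 4 + 3 + 2 + 1 + 0 = 15

15 adjacent swaps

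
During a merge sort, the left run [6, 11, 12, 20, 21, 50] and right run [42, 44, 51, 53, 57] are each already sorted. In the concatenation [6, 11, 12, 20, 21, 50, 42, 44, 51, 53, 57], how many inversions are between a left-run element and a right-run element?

2 cross-inversions

Count, for every r in R, how many entries of L exceed r:
r = 42: 50 → 1
r = 44: 50 → 1
r = 51: none → 0
r = 53: none → 0
r = 57: none → 0
Cross-inversions: 1 + 1 + 0 + 0 + 0 = 2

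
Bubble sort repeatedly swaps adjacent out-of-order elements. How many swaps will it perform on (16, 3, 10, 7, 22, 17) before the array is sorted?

5

Each adjacent swap fixes exactly one inversion, so the minimum swap count equals the number of inversions.
Count inversions — for each element, later elements that are smaller:
16: 3, 10, 7 → 3
3: none → 0
10: 7 → 1
7: none → 0
22: 17 → 1
17: none → 0
Total inversions: 3 + 0 + 1 + 0 + 1 + 0 = 5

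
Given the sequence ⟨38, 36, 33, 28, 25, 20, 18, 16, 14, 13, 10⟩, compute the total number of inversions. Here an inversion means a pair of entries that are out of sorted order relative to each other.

There are 55 inversions.

Sweep left to right; for each value list the smaller values that follow it:
38 → 36, 33, 28, 25, 20, 18, 16, 14, 13, 10 → 10
36 → 33, 28, 25, 20, 18, 16, 14, 13, 10 → 9
33 → 28, 25, 20, 18, 16, 14, 13, 10 → 8
28 → 25, 20, 18, 16, 14, 13, 10 → 7
25 → 20, 18, 16, 14, 13, 10 → 6
20 → 18, 16, 14, 13, 10 → 5
18 → 16, 14, 13, 10 → 4
16 → 14, 13, 10 → 3
14 → 13, 10 → 2
13 → 10 → 1
10 → none → 0
Sum: 10 + 9 + 8 + 7 + 6 + 5 + 4 + 3 + 2 + 1 + 0 = 55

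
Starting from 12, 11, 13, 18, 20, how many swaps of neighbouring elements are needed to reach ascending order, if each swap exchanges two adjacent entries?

1

Minimum adjacent swaps = number of inversions (each swap of adjacent out-of-order elements removes one inversion and no swap can remove more).
Count inversions — for each element, later elements that are smaller:
12: 11 → 1
11: none → 0
13: none → 0
18: none → 0
20: none → 0
Total inversions: 1 + 0 + 0 + 0 + 0 = 1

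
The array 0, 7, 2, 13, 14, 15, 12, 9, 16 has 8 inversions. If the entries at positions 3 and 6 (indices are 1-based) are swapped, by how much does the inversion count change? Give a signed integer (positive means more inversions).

Positions 3 and 6 hold 2 and 15; after swapping, the array is [0, 7, 15, 13, 14, 2, 12, 9, 16].
Sweep left to right; for each value list the smaller values that follow it:
0: 0
7: 1
15: 5
13: 3
14: 3
2: 0
12: 1
9: 0
16: 0
Sum: 0 + 1 + 5 + 3 + 3 + 0 + 1 + 0 + 0 = 13
Change: 13 − 8 = +5

+5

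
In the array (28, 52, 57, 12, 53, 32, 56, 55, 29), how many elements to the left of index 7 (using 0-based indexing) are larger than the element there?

2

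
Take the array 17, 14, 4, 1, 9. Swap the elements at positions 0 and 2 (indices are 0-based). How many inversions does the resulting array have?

Positions 0 and 2 hold 17 and 4; after swapping, the array is [4, 14, 17, 1, 9].
Sweep left to right; for each value list the smaller values that follow it:
4: 1
14: 2
17: 2
1: 0
9: 0
Sum: 1 + 2 + 2 + 0 + 0 = 5

5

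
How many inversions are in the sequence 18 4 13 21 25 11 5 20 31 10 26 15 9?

For each element, count later entries that are smaller:
18 → 4, 13, 11, 5, 10, 15, 9 → 7
4 → none → 0
13 → 11, 5, 10, 9 → 4
21 → 11, 5, 20, 10, 15, 9 → 6
25 → 11, 5, 20, 10, 15, 9 → 6
11 → 5, 10, 9 → 3
5 → none → 0
20 → 10, 15, 9 → 3
31 → 10, 26, 15, 9 → 4
10 → 9 → 1
26 → 15, 9 → 2
15 → 9 → 1
9 → none → 0
Sum: 7 + 0 + 4 + 6 + 6 + 3 + 0 + 3 + 4 + 1 + 2 + 1 + 0 = 37

37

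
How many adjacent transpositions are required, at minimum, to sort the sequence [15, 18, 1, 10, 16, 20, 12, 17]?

The minimum number of adjacent swaps to sort an array equals its inversion count, since every such swap removes exactly one inversion.
Count inversions — for each element, later elements that are smaller:
15: 1, 10, 12 → 3
18: 1, 10, 16, 12, 17 → 5
1: none → 0
10: none → 0
16: 12 → 1
20: 12, 17 → 2
12: none → 0
17: none → 0
Total inversions: 3 + 5 + 0 + 0 + 1 + 2 + 0 + 0 = 11

11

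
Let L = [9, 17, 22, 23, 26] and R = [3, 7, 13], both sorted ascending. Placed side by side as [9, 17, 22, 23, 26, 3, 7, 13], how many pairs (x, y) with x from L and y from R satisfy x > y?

Cross-inversions: 14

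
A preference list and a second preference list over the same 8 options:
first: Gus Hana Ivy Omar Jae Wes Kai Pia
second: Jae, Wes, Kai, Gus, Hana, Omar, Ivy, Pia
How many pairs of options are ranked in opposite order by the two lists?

13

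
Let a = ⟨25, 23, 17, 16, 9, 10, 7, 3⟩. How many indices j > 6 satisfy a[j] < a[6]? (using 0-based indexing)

1 such element

The element at index 6 is 7.
Elements after it: 3
Those smaller than 7: 3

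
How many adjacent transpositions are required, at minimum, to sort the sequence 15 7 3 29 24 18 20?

8

The minimum number of adjacent swaps to sort an array equals its inversion count, since every such swap removes exactly one inversion.
Count inversions — for each element, later elements that are smaller:
15: 7, 3 → 2
7: 3 → 1
3: none → 0
29: 24, 18, 20 → 3
24: 18, 20 → 2
18: none → 0
20: none → 0
Total inversions: 2 + 1 + 0 + 3 + 2 + 0 + 0 = 8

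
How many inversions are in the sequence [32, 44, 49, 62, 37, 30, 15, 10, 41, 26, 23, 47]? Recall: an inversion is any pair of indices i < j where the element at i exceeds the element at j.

For each element, count later entries that are smaller:
32: 5
44: 7
49: 8
62: 8
37: 5
30: 4
15: 1
10: 0
41: 2
26: 1
23: 0
47: 0
Sum: 5 + 7 + 8 + 8 + 5 + 4 + 1 + 0 + 2 + 1 + 0 + 0 = 41

41 inversions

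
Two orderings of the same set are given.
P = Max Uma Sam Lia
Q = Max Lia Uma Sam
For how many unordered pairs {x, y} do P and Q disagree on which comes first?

2

Assign each item its position (1..4) in the first ordering, then rewrite the second ordering as that position sequence:
positions: Max→1, Uma→2, Sam→3, Lia→4
second ordering as positions: [1, 4, 2, 3]
Discordant pairs = inversions in this position sequence.
1: 0
4: 2, 3 → 2
2: 0
3: 0
Total: 0 + 2 + 0 + 0 = 2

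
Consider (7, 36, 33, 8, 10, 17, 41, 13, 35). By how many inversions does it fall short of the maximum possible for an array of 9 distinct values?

23 inversions short

Maximum inversions for 9 distinct elements is C(9, 2) = 9·8/2 = 36.
Current inversions — for each element, count later smaller elements:
7: 0
36: 6
33: 4
8: 0
10: 0
17: 1
41: 2
13: 0
35: 0
Current total: 0 + 6 + 4 + 0 + 0 + 1 + 2 + 0 + 0 = 13
Shortfall: 36 − 13 = 23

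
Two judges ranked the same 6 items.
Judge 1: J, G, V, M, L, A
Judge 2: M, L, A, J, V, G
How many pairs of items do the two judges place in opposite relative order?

Assign each item its position (1..6) in the first ordering, then rewrite the second ordering as that position sequence:
positions: J→1, G→2, V→3, M→4, L→5, A→6
second ordering as positions: [4, 5, 6, 1, 3, 2]
Discordant pairs = inversions in this position sequence.
4: 1, 3, 2 → 3
5: 1, 3, 2 → 3
6: 1, 3, 2 → 3
1: 0
3: 2 → 1
2: 0
Total: 3 + 3 + 3 + 0 + 1 + 0 = 10

10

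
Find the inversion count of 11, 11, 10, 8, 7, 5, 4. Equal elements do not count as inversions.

Count, for each position, how many later elements it exceeds:
11: 5
11: 5
10: 4
8: 3
7: 2
5: 1
4: 0
Sum: 5 + 5 + 4 + 3 + 2 + 1 + 0 = 20

20 inversions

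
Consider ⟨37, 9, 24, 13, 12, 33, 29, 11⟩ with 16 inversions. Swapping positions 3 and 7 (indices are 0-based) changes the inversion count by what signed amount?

Positions 3 and 7 hold 13 and 11; after swapping, the array is [37, 9, 24, 11, 12, 33, 29, 13].
Element-by-element contributions:
37 → 9, 24, 11, 12, 33, 29, 13 → 7
9 → none → 0
24 → 11, 12, 13 → 3
11 → none → 0
12 → none → 0
33 → 29, 13 → 2
29 → 13 → 1
13 → none → 0
Sum: 7 + 0 + 3 + 0 + 0 + 2 + 1 + 0 = 13
Change: 13 − 16 = -3

-3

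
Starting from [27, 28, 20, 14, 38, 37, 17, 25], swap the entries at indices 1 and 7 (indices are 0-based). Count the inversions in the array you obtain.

14 inversions

Positions 1 and 7 hold 28 and 25; after swapping, the array is [27, 25, 20, 14, 38, 37, 17, 28].
Count, for each position, how many later elements it exceeds:
27 → 25, 20, 14, 17 → 4
25 → 20, 14, 17 → 3
20 → 14, 17 → 2
14 → none → 0
38 → 37, 17, 28 → 3
37 → 17, 28 → 2
17 → none → 0
28 → none → 0
Sum: 4 + 3 + 2 + 0 + 3 + 2 + 0 + 0 = 14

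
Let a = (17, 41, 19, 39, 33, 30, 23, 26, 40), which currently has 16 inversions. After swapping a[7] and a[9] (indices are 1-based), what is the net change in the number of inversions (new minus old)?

Positions 7 and 9 hold 23 and 40; after swapping, the array is [17, 41, 19, 39, 33, 30, 40, 26, 23].
For each element, count later entries that are smaller:
17 → none → 0
41 → 19, 39, 33, 30, 40, 26, 23 → 7
19 → none → 0
39 → 33, 30, 26, 23 → 4
33 → 30, 26, 23 → 3
30 → 26, 23 → 2
40 → 26, 23 → 2
26 → 23 → 1
23 → none → 0
Sum: 0 + 7 + 0 + 4 + 3 + 2 + 2 + 1 + 0 = 19
Change: 19 − 16 = +3

+3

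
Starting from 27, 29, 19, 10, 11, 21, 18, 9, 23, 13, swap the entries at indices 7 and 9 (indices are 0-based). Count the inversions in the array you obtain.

30 inversions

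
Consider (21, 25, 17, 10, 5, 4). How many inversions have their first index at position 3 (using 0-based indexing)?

2

The element at index 3 is 10.
Elements after it: 5, 4
Those smaller than 10: 5, 4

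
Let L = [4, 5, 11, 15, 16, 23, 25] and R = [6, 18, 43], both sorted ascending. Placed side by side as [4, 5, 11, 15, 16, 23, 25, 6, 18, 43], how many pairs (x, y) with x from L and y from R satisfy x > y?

Cross-inversions: 7

For each element r of the right run, count left-run elements greater than r:
r = 6: 11, 15, 16, 23, 25 → 5
r = 18: 23, 25 → 2
r = 43: none → 0
Cross-inversions: 5 + 2 + 0 = 7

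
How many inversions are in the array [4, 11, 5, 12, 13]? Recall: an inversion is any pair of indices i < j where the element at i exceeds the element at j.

Count, for each position, how many later elements it exceeds:
4 → none → 0
11 → 5 → 1
5 → none → 0
12 → none → 0
13 → none → 0
Sum: 0 + 1 + 0 + 0 + 0 = 1

Inversions: 1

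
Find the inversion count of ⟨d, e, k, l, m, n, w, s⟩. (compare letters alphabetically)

1

For each element, count later entries that are smaller:
d → none → 0
e → none → 0
k → none → 0
l → none → 0
m → none → 0
n → none → 0
w → s → 1
s → none → 0
Sum: 0 + 0 + 0 + 0 + 0 + 0 + 1 + 0 = 1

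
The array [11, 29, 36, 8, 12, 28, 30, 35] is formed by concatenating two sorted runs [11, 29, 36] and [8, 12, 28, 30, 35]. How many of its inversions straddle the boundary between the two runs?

Take each right-half value and tally the left-half values above it:
r = 8: 11, 29, 36 → 3
r = 12: 29, 36 → 2
r = 28: 29, 36 → 2
r = 30: 36 → 1
r = 35: 36 → 1
Cross-inversions: 3 + 2 + 2 + 1 + 1 = 9

9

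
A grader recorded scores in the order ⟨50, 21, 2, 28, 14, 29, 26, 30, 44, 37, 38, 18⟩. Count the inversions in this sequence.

26 out-of-order pairs

Element-by-element contributions:
50: 11
21: 3
2: 0
28: 3
14: 0
29: 2
26: 1
30: 1
44: 3
37: 1
38: 1
18: 0
Sum: 11 + 3 + 0 + 3 + 0 + 2 + 1 + 1 + 3 + 1 + 1 + 0 = 26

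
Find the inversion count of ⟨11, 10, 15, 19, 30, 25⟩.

Out-of-order index pairs (1-indexed):
(1,2): 11 > 10
(5,6): 30 > 25
That's 2 pairs.

2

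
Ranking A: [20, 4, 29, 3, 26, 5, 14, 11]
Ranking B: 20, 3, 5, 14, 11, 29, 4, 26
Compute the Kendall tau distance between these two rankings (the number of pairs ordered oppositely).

12

Assign each item its position (1..8) in the first ordering, then rewrite the second ordering as that position sequence:
positions: 20→1, 4→2, 29→3, 3→4, 26→5, 5→6, 14→7, 11→8
second ordering as positions: [1, 4, 6, 7, 8, 3, 2, 5]
Discordant pairs = inversions in this position sequence.
1: 0
4: 3, 2 → 2
6: 3, 2, 5 → 3
7: 3, 2, 5 → 3
8: 3, 2, 5 → 3
3: 2 → 1
2: 0
5: 0
Total: 0 + 2 + 3 + 3 + 3 + 1 + 0 + 0 = 12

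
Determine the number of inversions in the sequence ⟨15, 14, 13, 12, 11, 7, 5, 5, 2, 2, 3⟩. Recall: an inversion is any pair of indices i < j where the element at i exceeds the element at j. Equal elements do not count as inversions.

51 inversions

Element-by-element contributions:
15: 10
14: 9
13: 8
12: 7
11: 6
7: 5
5: 3
5: 3
2: 0
2: 0
3: 0
Sum: 10 + 9 + 8 + 7 + 6 + 5 + 3 + 3 + 0 + 0 + 0 = 51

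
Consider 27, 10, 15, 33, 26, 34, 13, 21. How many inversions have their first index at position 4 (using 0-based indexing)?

2

The element at index 4 is 26.
Elements after it: 34, 13, 21
Those smaller than 26: 13, 21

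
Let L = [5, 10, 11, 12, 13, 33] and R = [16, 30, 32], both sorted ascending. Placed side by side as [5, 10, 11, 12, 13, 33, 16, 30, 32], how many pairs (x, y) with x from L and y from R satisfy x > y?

3

For each element r of the right run, count left-run elements greater than r:
r = 16: 33 → 1
r = 30: 33 → 1
r = 32: 33 → 1
Cross-inversions: 1 + 1 + 1 = 3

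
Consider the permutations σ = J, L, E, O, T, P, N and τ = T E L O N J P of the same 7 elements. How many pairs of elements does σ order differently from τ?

Assign each item its position (1..7) in the first ordering, then rewrite the second ordering as that position sequence:
positions: J→1, L→2, E→3, O→4, T→5, P→6, N→7
second ordering as positions: [5, 3, 2, 4, 7, 1, 6]
Discordant pairs = inversions in this position sequence.
5: 3, 2, 4, 1 → 4
3: 2, 1 → 2
2: 1 → 1
4: 1 → 1
7: 1, 6 → 2
1: 0
6: 0
Total: 4 + 2 + 1 + 1 + 2 + 0 + 0 = 10

10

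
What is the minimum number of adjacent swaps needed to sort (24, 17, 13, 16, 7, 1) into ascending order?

Each adjacent swap fixes exactly one inversion, so the minimum swap count equals the number of inversions.
Count inversions — for each element, later elements that are smaller:
24: 17, 13, 16, 7, 1 → 5
17: 13, 16, 7, 1 → 4
13: 7, 1 → 2
16: 7, 1 → 2
7: 1 → 1
1: none → 0
Total inversions: 5 + 4 + 2 + 2 + 1 + 0 = 14

Adjacent swaps: 14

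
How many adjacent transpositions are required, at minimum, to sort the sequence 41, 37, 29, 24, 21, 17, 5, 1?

Adjacent swaps: 28

Each adjacent swap fixes exactly one inversion, so the minimum swap count equals the number of inversions.
Count inversions — for each element, later elements that are smaller:
41: 37, 29, 24, 21, 17, 5, 1 → 7
37: 29, 24, 21, 17, 5, 1 → 6
29: 24, 21, 17, 5, 1 → 5
24: 21, 17, 5, 1 → 4
21: 17, 5, 1 → 3
17: 5, 1 → 2
5: 1 → 1
1: none → 0
Total inversions: 7 + 6 + 5 + 4 + 3 + 2 + 1 + 0 = 28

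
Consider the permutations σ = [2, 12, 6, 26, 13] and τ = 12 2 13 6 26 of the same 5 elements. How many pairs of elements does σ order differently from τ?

Assign each item its position (1..5) in the first ordering, then rewrite the second ordering as that position sequence:
positions: 2→1, 12→2, 6→3, 26→4, 13→5
second ordering as positions: [2, 1, 5, 3, 4]
Discordant pairs = inversions in this position sequence.
2: 1 → 1
1: 0
5: 3, 4 → 2
3: 0
4: 0
Total: 1 + 0 + 2 + 0 + 0 = 3

3 discordant pairs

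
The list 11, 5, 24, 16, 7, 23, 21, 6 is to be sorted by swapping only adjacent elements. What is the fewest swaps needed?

14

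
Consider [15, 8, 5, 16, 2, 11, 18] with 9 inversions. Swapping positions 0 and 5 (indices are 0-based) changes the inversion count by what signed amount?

-1

Positions 0 and 5 hold 15 and 11; after swapping, the array is [11, 8, 5, 16, 2, 15, 18].
Element-by-element contributions:
11: 3
8: 2
5: 1
16: 2
2: 0
15: 0
18: 0
Sum: 3 + 2 + 1 + 2 + 0 + 0 + 0 = 8
Change: 8 − 9 = -1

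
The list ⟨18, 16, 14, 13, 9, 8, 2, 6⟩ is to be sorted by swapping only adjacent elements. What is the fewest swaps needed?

27

The minimum number of adjacent swaps to sort an array equals its inversion count, since every such swap removes exactly one inversion.
Count inversions — for each element, later elements that are smaller:
18: 16, 14, 13, 9, 8, 2, 6 → 7
16: 14, 13, 9, 8, 2, 6 → 6
14: 13, 9, 8, 2, 6 → 5
13: 9, 8, 2, 6 → 4
9: 8, 2, 6 → 3
8: 2, 6 → 2
2: none → 0
6: none → 0
Total inversions: 7 + 6 + 5 + 4 + 3 + 2 + 0 + 0 = 27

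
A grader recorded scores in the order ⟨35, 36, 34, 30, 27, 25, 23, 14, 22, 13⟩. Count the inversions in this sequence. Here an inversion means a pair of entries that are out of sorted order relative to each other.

43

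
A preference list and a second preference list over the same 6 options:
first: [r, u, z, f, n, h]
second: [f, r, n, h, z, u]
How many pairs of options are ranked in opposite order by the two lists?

8 pairs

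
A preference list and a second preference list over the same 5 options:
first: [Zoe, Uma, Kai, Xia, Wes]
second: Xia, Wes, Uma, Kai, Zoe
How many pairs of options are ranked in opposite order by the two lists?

8

Assign each item its position (1..5) in the first ordering, then rewrite the second ordering as that position sequence:
positions: Zoe→1, Uma→2, Kai→3, Xia→4, Wes→5
second ordering as positions: [4, 5, 2, 3, 1]
Discordant pairs = inversions in this position sequence.
4: 2, 3, 1 → 3
5: 2, 3, 1 → 3
2: 1 → 1
3: 1 → 1
1: 0
Total: 3 + 3 + 1 + 1 + 0 = 8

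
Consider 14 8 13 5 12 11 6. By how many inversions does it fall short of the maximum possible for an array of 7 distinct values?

Maximum inversions for 7 distinct elements is C(7, 2) = 7·6/2 = 21.
Current inversions — for each element, count later smaller elements:
14: 6
8: 2
13: 4
5: 0
12: 2
11: 1
6: 0
Current total: 6 + 2 + 4 + 0 + 2 + 1 + 0 = 15
Shortfall: 21 − 15 = 6

6 inversions short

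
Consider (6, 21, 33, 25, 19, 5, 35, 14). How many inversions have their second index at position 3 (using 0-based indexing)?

1

The element at index 3 is 25.
Elements before it: 6, 21, 33
Those larger than 25: 33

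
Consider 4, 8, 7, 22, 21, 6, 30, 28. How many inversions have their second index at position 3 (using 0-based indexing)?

The element at index 3 is 22.
Elements before it: 4, 8, 7
None of them are larger than 22.

0 such elements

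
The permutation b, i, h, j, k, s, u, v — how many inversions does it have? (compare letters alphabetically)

Element-by-element contributions:
b → none → 0
i → h → 1
h → none → 0
j → none → 0
k → none → 0
s → none → 0
u → none → 0
v → none → 0
Sum: 0 + 1 + 0 + 0 + 0 + 0 + 0 + 0 = 1

1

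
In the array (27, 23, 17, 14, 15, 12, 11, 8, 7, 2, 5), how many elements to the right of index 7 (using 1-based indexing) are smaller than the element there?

4 such elements

The element at index 7 is 11.
Elements after it: 8, 7, 2, 5
Those smaller than 11: 8, 7, 2, 5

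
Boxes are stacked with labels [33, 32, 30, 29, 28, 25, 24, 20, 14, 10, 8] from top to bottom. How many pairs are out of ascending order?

Sweep left to right; for each value list the smaller values that follow it:
33 → 32, 30, 29, 28, 25, 24, 20, 14, 10, 8 → 10
32 → 30, 29, 28, 25, 24, 20, 14, 10, 8 → 9
30 → 29, 28, 25, 24, 20, 14, 10, 8 → 8
29 → 28, 25, 24, 20, 14, 10, 8 → 7
28 → 25, 24, 20, 14, 10, 8 → 6
25 → 24, 20, 14, 10, 8 → 5
24 → 20, 14, 10, 8 → 4
20 → 14, 10, 8 → 3
14 → 10, 8 → 2
10 → 8 → 1
8 → none → 0
Sum: 10 + 9 + 8 + 7 + 6 + 5 + 4 + 3 + 2 + 1 + 0 = 55

There are 55 inversions.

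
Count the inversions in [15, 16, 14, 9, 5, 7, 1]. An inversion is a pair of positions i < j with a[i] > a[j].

Sweep left to right; for each value list the smaller values that follow it:
15: 5
16: 5
14: 4
9: 3
5: 1
7: 1
1: 0
Sum: 5 + 5 + 4 + 3 + 1 + 1 + 0 = 19

There are 19 out-of-order pairs.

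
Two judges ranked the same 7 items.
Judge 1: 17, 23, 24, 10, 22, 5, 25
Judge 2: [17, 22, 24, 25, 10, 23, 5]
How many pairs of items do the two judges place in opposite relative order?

Assign each item its position (1..7) in the first ordering, then rewrite the second ordering as that position sequence:
positions: 17→1, 23→2, 24→3, 10→4, 22→5, 5→6, 25→7
second ordering as positions: [1, 5, 3, 7, 4, 2, 6]
Discordant pairs = inversions in this position sequence.
1: 0
5: 3, 4, 2 → 3
3: 2 → 1
7: 4, 2, 6 → 3
4: 2 → 1
2: 0
6: 0
Total: 0 + 3 + 1 + 3 + 1 + 0 + 0 = 8

8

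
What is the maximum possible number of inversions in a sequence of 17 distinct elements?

The maximum occurs when the array is in strictly decreasing order: every one of the C(17, 2) pairs is inverted.
C(17, 2) = 17·16/2 = 136

136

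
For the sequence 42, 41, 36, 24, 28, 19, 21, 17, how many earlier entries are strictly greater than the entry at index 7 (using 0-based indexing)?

7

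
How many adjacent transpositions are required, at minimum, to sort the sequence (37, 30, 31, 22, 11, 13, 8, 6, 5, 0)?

43

The minimum number of adjacent swaps to sort an array equals its inversion count, since every such swap removes exactly one inversion.
Count inversions — for each element, later elements that are smaller:
37: 30, 31, 22, 11, 13, 8, 6, 5, 0 → 9
30: 22, 11, 13, 8, 6, 5, 0 → 7
31: 22, 11, 13, 8, 6, 5, 0 → 7
22: 11, 13, 8, 6, 5, 0 → 6
11: 8, 6, 5, 0 → 4
13: 8, 6, 5, 0 → 4
8: 6, 5, 0 → 3
6: 5, 0 → 2
5: 0 → 1
0: none → 0
Total inversions: 9 + 7 + 7 + 6 + 4 + 4 + 3 + 2 + 1 + 0 = 43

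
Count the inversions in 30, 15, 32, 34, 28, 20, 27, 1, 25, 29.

Count, for each position, how many later elements it exceeds:
30 → 15, 28, 20, 27, 1, 25, 29 → 7
15 → 1 → 1
32 → 28, 20, 27, 1, 25, 29 → 6
34 → 28, 20, 27, 1, 25, 29 → 6
28 → 20, 27, 1, 25 → 4
20 → 1 → 1
27 → 1, 25 → 2
1 → none → 0
25 → none → 0
29 → none → 0
Sum: 7 + 1 + 6 + 6 + 4 + 1 + 2 + 0 + 0 + 0 = 27

27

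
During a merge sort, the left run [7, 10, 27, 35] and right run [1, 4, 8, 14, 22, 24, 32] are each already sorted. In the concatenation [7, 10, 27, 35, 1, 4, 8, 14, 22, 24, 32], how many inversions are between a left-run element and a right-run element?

18 cross-inversions

Take each right-half value and tally the left-half values above it:
r = 1: 7, 10, 27, 35 → 4
r = 4: 7, 10, 27, 35 → 4
r = 8: 10, 27, 35 → 3
r = 14: 27, 35 → 2
r = 22: 27, 35 → 2
r = 24: 27, 35 → 2
r = 32: 35 → 1
Cross-inversions: 4 + 4 + 3 + 2 + 2 + 2 + 1 = 18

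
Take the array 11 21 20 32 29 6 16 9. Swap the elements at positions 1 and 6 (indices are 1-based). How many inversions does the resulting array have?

16

Positions 1 and 6 hold 11 and 6; after swapping, the array is [6, 21, 20, 32, 29, 11, 16, 9].
Sweep left to right; for each value list the smaller values that follow it:
6 → none → 0
21 → 20, 11, 16, 9 → 4
20 → 11, 16, 9 → 3
32 → 29, 11, 16, 9 → 4
29 → 11, 16, 9 → 3
11 → 9 → 1
16 → 9 → 1
9 → none → 0
Sum: 0 + 4 + 3 + 4 + 3 + 1 + 1 + 0 = 16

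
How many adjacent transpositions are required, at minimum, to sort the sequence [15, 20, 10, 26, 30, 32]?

2

Minimum adjacent swaps = number of inversions (each swap of adjacent out-of-order elements removes one inversion and no swap can remove more).
Count inversions — for each element, later elements that are smaller:
15: 10 → 1
20: 10 → 1
10: none → 0
26: none → 0
30: none → 0
32: none → 0
Total inversions: 1 + 1 + 0 + 0 + 0 + 0 = 2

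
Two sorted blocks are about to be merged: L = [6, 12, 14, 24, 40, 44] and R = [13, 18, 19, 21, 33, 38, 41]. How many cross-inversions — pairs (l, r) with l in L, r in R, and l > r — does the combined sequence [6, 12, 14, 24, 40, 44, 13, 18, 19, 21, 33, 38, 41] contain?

There are 18 cross-inversions.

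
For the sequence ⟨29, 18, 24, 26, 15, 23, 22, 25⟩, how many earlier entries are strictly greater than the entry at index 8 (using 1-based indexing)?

2

The element at index 8 is 25.
Elements before it: 29, 18, 24, 26, 15, 23, 22
Those larger than 25: 29, 26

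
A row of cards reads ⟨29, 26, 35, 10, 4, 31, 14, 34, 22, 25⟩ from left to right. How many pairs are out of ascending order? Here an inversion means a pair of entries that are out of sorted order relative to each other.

Sweep left to right; for each value list the smaller values that follow it:
29: 6
26: 5
35: 7
10: 1
4: 0
31: 3
14: 0
34: 2
22: 0
25: 0
Sum: 6 + 5 + 7 + 1 + 0 + 3 + 0 + 2 + 0 + 0 = 24

24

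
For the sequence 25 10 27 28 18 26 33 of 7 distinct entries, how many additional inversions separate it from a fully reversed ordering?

Maximum inversions for 7 distinct elements is C(7, 2) = 7·6/2 = 21.
Current inversions — for each element, count later smaller elements:
25: 2
10: 0
27: 2
28: 2
18: 0
26: 0
33: 0
Current total: 2 + 0 + 2 + 2 + 0 + 0 + 0 = 6
Shortfall: 21 − 6 = 15

15 inversions short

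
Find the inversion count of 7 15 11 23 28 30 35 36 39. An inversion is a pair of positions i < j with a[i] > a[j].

1

Sweep left to right; for each value list the smaller values that follow it:
7 → none → 0
15 → 11 → 1
11 → none → 0
23 → none → 0
28 → none → 0
30 → none → 0
35 → none → 0
36 → none → 0
39 → none → 0
Sum: 0 + 1 + 0 + 0 + 0 + 0 + 0 + 0 + 0 = 1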